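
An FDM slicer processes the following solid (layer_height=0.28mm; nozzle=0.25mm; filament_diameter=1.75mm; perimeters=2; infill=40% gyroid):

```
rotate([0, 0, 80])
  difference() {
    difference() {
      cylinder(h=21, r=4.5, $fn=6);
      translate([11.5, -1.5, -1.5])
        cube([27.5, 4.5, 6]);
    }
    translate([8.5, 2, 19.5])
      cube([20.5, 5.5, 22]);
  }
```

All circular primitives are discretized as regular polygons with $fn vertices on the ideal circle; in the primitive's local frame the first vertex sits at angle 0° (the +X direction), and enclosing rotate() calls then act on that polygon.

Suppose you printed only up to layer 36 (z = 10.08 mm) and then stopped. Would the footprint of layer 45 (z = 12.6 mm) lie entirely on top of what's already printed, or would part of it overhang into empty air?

Compare the two slices. At z = 10.08: the cylinder: section is a regular 6-gon, circumradius r=4.5 (area = (6/2)·4.500²·sin(360°/6) = 52.61 mm²); the cube at (11.5, -1.5) is absent (z outside [-1.5, 4.5]); Taking the first minus the rest: none of the subtracted shapes is present at this height, so the r=4.5 cylinder is unchanged — area = 52.61 mm²; the cube at (8.5, 2) does not reach this height (z outside [19.5, 41.5]); Taking the first minus the rest: none of the subtracted shapes is present at this height, so the result so far is unchanged — area = 52.61 mm²; (rotated 80° about Z; rotation is an isometry so areas/perimeters/island counts are preserved). At z = 12.6: the cylinder: section is a regular 6-gon, circumradius r=4.5 (area = (6/2)·4.500²·sin(360°/6) = 52.61 mm²); the cube at (11.5, -1.5) does not reach this height (z outside [-1.5, 4.5]); Taking the first minus the rest: none of the subtracted shapes is present at this height, so the r=4.5 cylinder is unchanged — area = 52.61 mm²; the cube at (8.5, 2) is absent (z outside [19.5, 41.5]); Subtracting the remaining from the first: none of the subtracted shapes is present at this height, so the result so far is unchanged — area = 52.61 mm²; (whole slice rotated 80° about Z — lengths, areas and connectivity unchanged). Checking containment: the cross-section at z = 12.6 is a subset of the cross-section at z = 10.08.

entirely on top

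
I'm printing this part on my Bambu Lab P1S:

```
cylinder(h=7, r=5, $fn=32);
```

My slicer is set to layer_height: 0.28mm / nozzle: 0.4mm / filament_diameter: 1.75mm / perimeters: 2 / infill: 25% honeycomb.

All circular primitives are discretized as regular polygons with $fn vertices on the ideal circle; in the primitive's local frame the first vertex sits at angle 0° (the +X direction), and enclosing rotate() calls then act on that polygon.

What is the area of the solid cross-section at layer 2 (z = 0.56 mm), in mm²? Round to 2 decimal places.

At z = 0.56 mm: the r=5 cylinder gives a regular 32-gon of circumradius 5 (constant along its height) (area = (32/2)·5.000²·sin(360°/32) = 78.04 mm²). Overall, the cross-section is a single solid region. Net area = 78.04 mm².

78.04 mm²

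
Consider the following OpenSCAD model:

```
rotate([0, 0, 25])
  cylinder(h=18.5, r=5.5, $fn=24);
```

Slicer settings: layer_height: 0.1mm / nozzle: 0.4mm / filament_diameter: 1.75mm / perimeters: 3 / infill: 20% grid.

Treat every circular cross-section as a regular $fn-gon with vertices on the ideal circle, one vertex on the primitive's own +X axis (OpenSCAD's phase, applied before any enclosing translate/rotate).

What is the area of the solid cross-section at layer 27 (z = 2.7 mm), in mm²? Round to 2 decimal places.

93.95 mm²

At z = 2.7 mm: the r=5.5 cylinder gives a regular 24-gon of circumradius 5.5 (constant along its height) (area = (24/2)·5.500²·sin(360°/24) = 93.95 mm²); (whole slice rotated 25° about Z — lengths, areas and connectivity unchanged). Overall, the cross-section is a single solid region. Net area = 93.95 mm².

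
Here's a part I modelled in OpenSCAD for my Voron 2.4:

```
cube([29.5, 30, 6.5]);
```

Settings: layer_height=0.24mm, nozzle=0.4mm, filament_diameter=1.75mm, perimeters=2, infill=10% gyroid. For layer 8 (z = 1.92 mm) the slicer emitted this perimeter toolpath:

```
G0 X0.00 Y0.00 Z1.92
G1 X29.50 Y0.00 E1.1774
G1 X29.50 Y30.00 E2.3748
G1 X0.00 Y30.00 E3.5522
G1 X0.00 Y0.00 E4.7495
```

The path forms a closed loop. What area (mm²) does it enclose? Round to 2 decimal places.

Apply the shoelace formula to the sequence of (X, Y) vertices; enclosed area = 885.00 mm².

885.00 mm²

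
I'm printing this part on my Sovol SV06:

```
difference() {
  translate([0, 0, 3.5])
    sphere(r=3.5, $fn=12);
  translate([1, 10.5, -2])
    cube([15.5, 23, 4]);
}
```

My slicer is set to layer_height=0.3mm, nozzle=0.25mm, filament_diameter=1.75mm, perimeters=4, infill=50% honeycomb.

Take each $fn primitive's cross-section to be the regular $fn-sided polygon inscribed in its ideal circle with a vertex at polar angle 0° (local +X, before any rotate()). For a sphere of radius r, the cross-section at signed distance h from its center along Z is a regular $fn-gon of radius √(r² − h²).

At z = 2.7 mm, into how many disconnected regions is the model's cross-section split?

At z = 2.7 mm: the r=3.5 sphere contributes a regular 12-gon of circumradius √(3.5²−0.8²) = 3.407; the cube at (1, 10.5) is not intersected at this z (z outside [-2, 2]); Subtracting the remaining from the first: none of the subtracted shapes is present at this height, so the r=3.5 sphere is unchanged — 1 connected region. The result has 1 disconnected region.

1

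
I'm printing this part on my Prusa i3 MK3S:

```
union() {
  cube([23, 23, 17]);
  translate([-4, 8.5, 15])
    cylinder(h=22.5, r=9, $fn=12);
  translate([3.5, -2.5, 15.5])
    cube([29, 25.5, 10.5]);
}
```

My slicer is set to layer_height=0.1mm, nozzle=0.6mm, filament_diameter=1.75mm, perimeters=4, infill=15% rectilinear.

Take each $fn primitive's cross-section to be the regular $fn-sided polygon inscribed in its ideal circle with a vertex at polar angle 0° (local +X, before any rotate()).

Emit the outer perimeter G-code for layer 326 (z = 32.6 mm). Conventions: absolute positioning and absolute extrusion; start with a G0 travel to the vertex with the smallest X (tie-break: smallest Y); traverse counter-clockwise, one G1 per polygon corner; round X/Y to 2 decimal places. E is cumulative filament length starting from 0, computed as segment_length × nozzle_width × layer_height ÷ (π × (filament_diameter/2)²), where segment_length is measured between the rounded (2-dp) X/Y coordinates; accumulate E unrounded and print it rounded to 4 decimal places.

G0 X-13.00 Y8.50 Z32.60
G1 X-11.79 Y4.00 E0.1162
G1 X-8.50 Y0.71 E0.2323
G1 X-4.00 Y-0.50 E0.3485
G1 X0.50 Y0.71 E0.4648
G1 X3.79 Y4.00 E0.5808
G1 X5.00 Y8.50 E0.6971
G1 X3.79 Y13.00 E0.8133
G1 X0.50 Y16.29 E0.9294
G1 X-4.00 Y17.50 E1.0456
G1 X-8.50 Y16.29 E1.1619
G1 X-11.79 Y13.00 E1.2779
G1 X-13.00 Y8.50 E1.3942

At z = 32.6 mm: the cube does not reach this height (z outside [0, 17]); the r=9 cylinder at (-4, 8.5) gives a regular 12-gon of circumradius 9 (constant along its height); the cube at (3.5, -2.5) is not intersected at this z (z outside [15.5, 26]); Combining (union): only the r=9 cylinder at (-4, 8.5) is present, so the union is just that shape — 1 connected region. The outline is a single polygon with 12 vertices. Extrusion per mm of travel: 0.6 × 0.1 / (π × 0.875²) = 0.024945. Accumulating E over each segment gives final E = 1.3942.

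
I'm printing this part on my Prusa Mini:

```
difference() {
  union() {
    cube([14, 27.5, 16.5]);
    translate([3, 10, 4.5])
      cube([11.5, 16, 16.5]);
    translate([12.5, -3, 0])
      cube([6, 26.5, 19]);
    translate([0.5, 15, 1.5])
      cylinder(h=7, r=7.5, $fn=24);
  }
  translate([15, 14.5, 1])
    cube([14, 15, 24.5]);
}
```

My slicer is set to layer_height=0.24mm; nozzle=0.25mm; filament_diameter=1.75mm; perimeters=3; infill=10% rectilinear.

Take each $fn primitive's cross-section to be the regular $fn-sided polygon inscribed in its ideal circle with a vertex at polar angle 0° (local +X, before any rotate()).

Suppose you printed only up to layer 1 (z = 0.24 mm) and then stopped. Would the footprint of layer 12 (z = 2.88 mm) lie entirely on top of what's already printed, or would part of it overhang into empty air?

Compare the two slices. At z = 0.24: the cube is present — its section is the full 14×27.5 rectangle (area 385.00 mm²); the cube at (3, 10) is not intersected at this z (z outside [4.5, 21]); the 6×26.5 cube at (12.5, -3) contributes its full rectangle (area 159.00 mm²); the cylinder at (0.5, 15) is absent (z outside [1.5, 8.5]); Merging all regions: the regions partially overlap — summed areas 544.00 mm² minus the doubly-counted overlap 35.25 mm² gives 508.75 mm² — area = 508.75 mm²; the cube at (15, 14.5) is absent (z outside [1, 25.5]); Subtracting the remaining from the first: none of the subtracted shapes is present at this height, so the result so far is unchanged — area = 508.75 mm². At z = 2.88: the cube is present — its section is the full 14×27.5 rectangle (area 385.00 mm²); the cube at (3, 10) is not intersected at this z (z outside [4.5, 21]); the 6×26.5 cube at (12.5, -3) contributes its full rectangle (area 159.00 mm²); the r=7.5 cylinder at (0.5, 15) contributes a regular 24-gon of circumradius 7.5 (area = (24/2)·7.500²·sin(360°/24) = 174.70 mm²); Taking the union: the regions partially overlap — summed areas 718.70 mm² minus the doubly-counted overlap 130.07 mm² gives 588.63 mm² — area = 588.63 mm²; the cube at (15, 14.5) (footprint 14×15) is included at this height (area 210.00 mm²); After the difference (first − rest): starting from that combined region (588.63 mm²), the 14×15 cube at (15, 14.5) partially overlaps it — only the 31.50 mm² overlap (of its 210.00 mm²) is removed, clipping the outline — area = 557.13 mm². Checking containment: at z = 2.88 the cross-section extends beyond the z = 0.24 cross-section by about 79.88 mm².

part overhangs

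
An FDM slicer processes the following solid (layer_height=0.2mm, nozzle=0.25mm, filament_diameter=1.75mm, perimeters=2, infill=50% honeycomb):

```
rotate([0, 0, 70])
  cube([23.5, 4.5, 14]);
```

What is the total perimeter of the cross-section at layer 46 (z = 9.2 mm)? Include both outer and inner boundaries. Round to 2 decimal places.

56.00 mm

At z = 9.2 mm: the 23.5×4.5 cube contributes its full rectangle (perimeter 56.00 mm); (rotated 70° about Z; rotation is an isometry so areas/perimeters/island counts are preserved). Overall, the cross-section is a single solid region. Total boundary length (outer) = 56.00 mm.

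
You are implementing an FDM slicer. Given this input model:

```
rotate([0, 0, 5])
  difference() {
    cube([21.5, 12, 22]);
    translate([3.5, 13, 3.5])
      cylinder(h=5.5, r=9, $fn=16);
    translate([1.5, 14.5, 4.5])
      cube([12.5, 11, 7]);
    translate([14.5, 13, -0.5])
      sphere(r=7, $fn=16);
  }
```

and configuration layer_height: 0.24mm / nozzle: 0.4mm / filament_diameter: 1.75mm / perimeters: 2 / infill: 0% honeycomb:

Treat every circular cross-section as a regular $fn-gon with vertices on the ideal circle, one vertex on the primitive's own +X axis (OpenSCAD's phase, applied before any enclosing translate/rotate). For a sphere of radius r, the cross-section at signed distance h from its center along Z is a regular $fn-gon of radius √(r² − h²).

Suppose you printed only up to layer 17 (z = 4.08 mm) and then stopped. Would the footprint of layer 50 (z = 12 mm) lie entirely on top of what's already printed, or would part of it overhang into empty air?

part overhangs

Compare the two slices. At z = 4.08: the cube is present — its section is the full 21.5×12 rectangle (area 258.00 mm²); the r=9 cylinder at (3.5, 13) gives a regular 16-gon of circumradius 9 (constant along its height) (area = (16/2)·9.000²·sin(360°/16) = 247.98 mm²); the cube at (1.5, 14.5) is not intersected at this z (z outside [4.5, 11.5]); the r=7 sphere at (14.5, 13) contributes a regular 16-gon of circumradius √(7²−4.58²) = 5.294 (area = (16/2)·5.294²·sin(360°/16) = 85.79 mm²); Taking the first minus the rest: starting from the 21.5×12 cube (258.00 mm²), the r=9 cylinder at (3.5, 13) partially overlaps it — only the 79.88 mm² overlap (of its 247.98 mm²) is removed, clipping the outline; the r=7 sphere at (14.5, 13) partially overlaps it — only the 26.60 mm² overlap (of its 85.79 mm²) is removed, clipping the outline — area = 151.52 mm²; (rotated 5° about Z; rotation is an isometry so areas/perimeters/island counts are preserved). At z = 12: the cube (footprint 21.5×12) is included at this height (area 258.00 mm²); the cylinder at (3.5, 13) does not reach this height (z outside [3.5, 9]); the cube at (1.5, 14.5) is absent (z outside [4.5, 11.5]); the sphere at (14.5, 13) is absent (|z−center|=12.500 > r=7); Taking the first minus the rest: none of the subtracted shapes is present at this height, so the 21.5×12 cube is unchanged — area = 258.00 mm²; (rotated 5° about Z; rotation is an isometry so areas/perimeters/island counts are preserved). Checking containment: at z = 12 the cross-section extends beyond the z = 4.08 cross-section by about 106.48 mm².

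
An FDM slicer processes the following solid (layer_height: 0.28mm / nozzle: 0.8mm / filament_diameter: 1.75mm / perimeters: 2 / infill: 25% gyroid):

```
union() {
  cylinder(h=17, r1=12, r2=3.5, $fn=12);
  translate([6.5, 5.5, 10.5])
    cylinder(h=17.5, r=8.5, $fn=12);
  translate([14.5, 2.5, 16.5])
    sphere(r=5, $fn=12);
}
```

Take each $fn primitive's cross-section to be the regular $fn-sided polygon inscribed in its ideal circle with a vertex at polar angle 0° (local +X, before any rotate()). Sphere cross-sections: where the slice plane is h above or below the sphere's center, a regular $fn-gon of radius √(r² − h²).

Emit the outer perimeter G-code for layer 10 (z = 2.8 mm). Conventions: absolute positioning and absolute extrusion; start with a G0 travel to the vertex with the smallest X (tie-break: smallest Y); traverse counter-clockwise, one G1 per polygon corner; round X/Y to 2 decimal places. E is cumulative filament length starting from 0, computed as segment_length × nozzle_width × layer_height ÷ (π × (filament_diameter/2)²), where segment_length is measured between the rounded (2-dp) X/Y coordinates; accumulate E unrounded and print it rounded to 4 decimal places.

G0 X-10.60 Y0.00 Z2.80
G1 X-9.18 Y-5.30 E0.5110
G1 X-5.30 Y-9.18 E1.0220
G1 X0.00 Y-10.60 E1.5330
G1 X5.30 Y-9.18 E2.0440
G1 X9.18 Y-5.30 E2.5550
G1 X10.60 Y0.00 E3.0660
G1 X9.18 Y5.30 E3.5770
G1 X5.30 Y9.18 E4.0880
G1 X0.00 Y10.60 E4.5990
G1 X-5.30 Y9.18 E5.1099
G1 X-9.18 Y5.30 E5.6210
G1 X-10.60 Y0.00 E6.1319

At z = 2.8 mm: the cone contributes a regular 12-gon of circumradius 10.600 (interpolated between r1=12 and r2=3.5 at t=0.165); the cylinder at (6.5, 5.5) is not intersected at this z (z outside [10.5, 28]); the sphere at (14.5, 2.5) is absent (|z−center|=13.700 > r=5); Combining (union): only the cone is present, so the union is just that shape — 1 connected region. The outline is a single polygon with 12 vertices. Extrusion per mm of travel: 0.8 × 0.28 / (π × 0.875²) = 0.093128. Accumulating E over each segment gives final E = 6.1319.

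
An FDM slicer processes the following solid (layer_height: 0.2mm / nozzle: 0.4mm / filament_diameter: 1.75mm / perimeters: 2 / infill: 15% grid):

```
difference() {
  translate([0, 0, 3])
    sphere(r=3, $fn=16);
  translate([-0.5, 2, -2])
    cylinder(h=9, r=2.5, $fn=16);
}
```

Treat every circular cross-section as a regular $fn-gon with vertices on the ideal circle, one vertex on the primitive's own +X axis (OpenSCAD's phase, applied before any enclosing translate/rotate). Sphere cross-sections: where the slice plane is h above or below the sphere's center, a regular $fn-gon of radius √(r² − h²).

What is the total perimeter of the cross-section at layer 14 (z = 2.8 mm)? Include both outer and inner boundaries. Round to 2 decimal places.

At z = 2.8 mm: the r=3 sphere slices to a regular 16-gon of circumradius 2.993 (√(r²−h²) with h=0.2 from center) (perimeter = 2·16·2.993·sin(180°/16) = 18.69 mm); the r=2.5 cylinder at (-0.5, 2) gives a regular 16-gon of circumradius 2.5 (constant along its height) (perimeter = 2·16·2.500·sin(180°/16) = 15.61 mm); Taking the first minus the rest: starting from the r=3 sphere, the r=2.5 cylinder at (-0.5, 2) partially overlaps it — only the 12.04 mm² overlap (of its 19.13 mm²) is removed, clipping the outline — boundary = 19.93 mm. Overall, the cross-section is a single solid region. Total boundary length (outer) = 19.93 mm.

19.93 mm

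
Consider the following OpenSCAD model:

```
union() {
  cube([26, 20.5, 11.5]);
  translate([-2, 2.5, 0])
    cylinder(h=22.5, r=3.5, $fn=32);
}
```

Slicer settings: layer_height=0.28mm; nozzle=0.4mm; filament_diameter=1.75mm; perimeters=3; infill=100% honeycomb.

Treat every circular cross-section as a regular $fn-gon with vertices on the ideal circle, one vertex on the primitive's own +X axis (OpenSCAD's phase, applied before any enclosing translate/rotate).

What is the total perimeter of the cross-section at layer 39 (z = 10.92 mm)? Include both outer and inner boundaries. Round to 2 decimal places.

103.00 mm

At z = 10.92 mm: the cube (footprint 26×20.5) is included at this height (perimeter 93.00 mm); the r=3.5 cylinder at (-2, 2.5) contributes a regular 32-gon of circumradius 3.5 (perimeter = 2·32·3.500·sin(180°/32) = 21.96 mm); Taking the union: the regions partially overlap (shared area 5.89 mm²), so the edge portions inside another operand are dropped and the merged outline is re-measured after clipping — boundary = 103.00 mm. Overall, the cross-section is a single solid region. Total boundary length (outer) = 103.00 mm.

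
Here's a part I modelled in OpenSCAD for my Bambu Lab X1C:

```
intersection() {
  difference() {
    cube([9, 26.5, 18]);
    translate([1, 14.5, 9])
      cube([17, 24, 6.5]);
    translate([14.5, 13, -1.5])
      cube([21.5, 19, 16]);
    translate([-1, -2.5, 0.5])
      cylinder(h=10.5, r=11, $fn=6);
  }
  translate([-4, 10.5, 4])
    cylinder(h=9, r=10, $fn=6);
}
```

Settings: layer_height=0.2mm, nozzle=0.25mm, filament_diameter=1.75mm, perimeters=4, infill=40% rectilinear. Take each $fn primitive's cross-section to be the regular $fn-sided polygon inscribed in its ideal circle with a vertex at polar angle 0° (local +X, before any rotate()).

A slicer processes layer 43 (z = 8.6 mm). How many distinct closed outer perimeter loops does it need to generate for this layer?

1

At z = 8.6 mm: the cube is present — its section is the full 9×26.5 rectangle; the cube at (1, 14.5) is not intersected at this z (z outside [9, 15.5]); the 21.5×19 cube at (14.5, 13) contributes its full rectangle; the r=11 cylinder at (-1, -2.5) gives a regular 6-gon of circumradius 11 (constant along its height); After the difference (first − rest): starting from the 9×26.5 cube, the 21.5×19 cube at (14.5, 13) misses the remaining region (no effect); the r=11 cylinder at (-1, -2.5) partially overlaps it — only the 45.87 mm² overlap (of its 314.37 mm²) is removed, clipping the outline — 1 connected region; the r=10 cylinder at (-4, 10.5) gives a regular 6-gon of circumradius 10 (constant along its height); Taking the intersection: the r=10 cylinder at (-4, 10.5) partially overlaps that combined region; clipping to the common part keeps 47.67 mm² — 1 connected region. The result has 1 disconnected region.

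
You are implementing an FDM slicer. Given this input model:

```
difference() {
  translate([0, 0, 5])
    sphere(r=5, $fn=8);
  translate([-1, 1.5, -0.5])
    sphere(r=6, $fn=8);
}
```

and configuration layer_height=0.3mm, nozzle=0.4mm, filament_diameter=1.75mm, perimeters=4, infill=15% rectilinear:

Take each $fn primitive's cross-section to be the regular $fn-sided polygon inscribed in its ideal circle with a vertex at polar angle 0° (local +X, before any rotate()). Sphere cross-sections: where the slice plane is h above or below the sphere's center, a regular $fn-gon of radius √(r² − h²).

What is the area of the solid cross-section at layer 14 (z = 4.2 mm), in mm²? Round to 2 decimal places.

At z = 4.2 mm: the r=5 sphere slices to a regular 8-gon of circumradius 4.936 (√(r²−h²) with h=0.8 from center) (area = (8/2)·4.936²·sin(360°/8) = 68.90 mm²); the r=6 sphere at (-1, 1.5) slices to a regular 8-gon of circumradius 3.730 (√(r²−h²) with h=4.7 from center) (area = (8/2)·3.730²·sin(360°/8) = 39.34 mm²); Taking the first minus the rest: starting from the r=5 sphere (68.90 mm²), the r=6 sphere at (-1, 1.5) partially overlaps it — only the 36.16 mm² overlap (of its 39.34 mm²) is removed, clipping the outline — area = 32.74 mm². Overall, the cross-section is a single solid region. Net area = 32.74 mm².

32.74 mm²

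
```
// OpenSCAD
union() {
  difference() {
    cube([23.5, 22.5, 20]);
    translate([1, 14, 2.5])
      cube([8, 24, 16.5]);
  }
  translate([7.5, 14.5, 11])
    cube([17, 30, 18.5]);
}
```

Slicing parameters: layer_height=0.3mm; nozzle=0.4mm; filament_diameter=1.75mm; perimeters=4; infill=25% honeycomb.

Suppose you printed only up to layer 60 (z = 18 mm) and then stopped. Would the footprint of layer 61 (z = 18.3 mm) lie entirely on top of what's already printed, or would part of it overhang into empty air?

Compare the two slices. At z = 18: the 23.5×22.5 cube contributes its full rectangle (area 528.75 mm²); the cube at (1, 14) is present — its section is the full 8×24 rectangle (area 192.00 mm²); Subtracting the remaining from the first: starting from the 23.5×22.5 cube (528.75 mm²), the 8×24 cube at (1, 14) partially overlaps it — only the 68.00 mm² overlap (of its 192.00 mm²) is removed, clipping the outline — area = 460.75 mm²; the cube at (7.5, 14.5) (footprint 17×30) is included at this height (area 510.00 mm²); Taking the union: the regions partially overlap — summed areas 970.75 mm² minus the doubly-counted overlap 116.00 mm² gives 854.75 mm² — area = 854.75 mm². At z = 18.3: the cube (footprint 23.5×22.5) is included at this height (area 528.75 mm²); the 8×24 cube at (1, 14) contributes its full rectangle (area 192.00 mm²); Subtracting the remaining from the first: starting from the 23.5×22.5 cube (528.75 mm²), the 8×24 cube at (1, 14) partially overlaps it — only the 68.00 mm² overlap (of its 192.00 mm²) is removed, clipping the outline — area = 460.75 mm²; the cube at (7.5, 14.5) is present — its section is the full 17×30 rectangle (area 510.00 mm²); Combining (union): the regions partially overlap — summed areas 970.75 mm² minus the doubly-counted overlap 116.00 mm² gives 854.75 mm² — area = 854.75 mm². Checking containment: the cross-section at z = 18.3 is a subset of the cross-section at z = 18.

entirely on top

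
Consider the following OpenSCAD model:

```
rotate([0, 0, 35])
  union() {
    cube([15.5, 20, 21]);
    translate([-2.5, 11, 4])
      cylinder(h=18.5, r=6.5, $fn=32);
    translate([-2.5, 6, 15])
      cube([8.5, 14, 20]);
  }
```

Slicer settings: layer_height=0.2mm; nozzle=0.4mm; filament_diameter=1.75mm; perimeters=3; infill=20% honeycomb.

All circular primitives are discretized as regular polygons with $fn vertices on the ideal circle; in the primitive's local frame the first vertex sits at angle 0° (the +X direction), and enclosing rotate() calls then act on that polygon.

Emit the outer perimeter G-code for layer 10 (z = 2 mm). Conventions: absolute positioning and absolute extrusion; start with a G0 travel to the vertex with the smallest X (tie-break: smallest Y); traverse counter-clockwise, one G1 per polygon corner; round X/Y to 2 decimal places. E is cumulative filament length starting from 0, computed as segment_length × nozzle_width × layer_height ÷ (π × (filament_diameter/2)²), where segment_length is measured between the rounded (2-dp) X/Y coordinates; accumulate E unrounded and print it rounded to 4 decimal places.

G0 X-11.47 Y16.38 Z2.00
G1 X0.00 Y0.00 E0.6651
G1 X12.70 Y8.89 E1.1807
G1 X1.23 Y25.27 E1.8458
G1 X-11.47 Y16.38 E2.3614

At z = 2 mm: the cube is present — its section is the full 15.5×20 rectangle; the cylinder at (-2.5, 11) does not reach this height (z outside [4, 22.5]); the cube at (-2.5, 6) does not reach this height (z outside [15, 35]); Merging all regions: only the 15.5×20 cube is present, so the union is just that shape — 1 connected region; (rotated 35° about Z; rotation is an isometry so areas/perimeters/island counts are preserved). The outline is a single polygon with 4 vertices. Extrusion per mm of travel: 0.4 × 0.2 / (π × 0.875²) = 0.033260. Accumulating E over each segment gives final E = 2.3614.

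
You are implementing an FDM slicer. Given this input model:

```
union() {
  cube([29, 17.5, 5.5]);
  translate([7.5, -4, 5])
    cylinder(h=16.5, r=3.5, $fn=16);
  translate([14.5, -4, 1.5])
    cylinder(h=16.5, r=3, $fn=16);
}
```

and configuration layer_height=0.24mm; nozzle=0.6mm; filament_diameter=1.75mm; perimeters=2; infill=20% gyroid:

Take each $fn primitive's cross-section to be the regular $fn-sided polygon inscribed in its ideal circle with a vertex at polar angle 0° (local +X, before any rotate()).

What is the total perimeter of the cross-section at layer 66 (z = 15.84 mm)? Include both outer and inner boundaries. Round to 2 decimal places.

40.58 mm

At z = 15.84 mm: the cube is absent (z outside [0, 5.5]); the cylinder at (7.5, -4): section is a regular 16-gon, circumradius r=3.5 (perimeter = 2·16·3.500·sin(180°/16) = 21.85 mm); the cylinder at (14.5, -4): section is a regular 16-gon, circumradius r=3 (perimeter = 2·16·3.000·sin(180°/16) = 18.73 mm); Taking the union: the 2 present regions are separate (no shared area or edge), so areas and boundary lengths simply add and each stays a separate island — boundary = 40.58 mm. Overall, the cross-section has 2 separate islands. Total boundary length (outer) = 40.58 mm.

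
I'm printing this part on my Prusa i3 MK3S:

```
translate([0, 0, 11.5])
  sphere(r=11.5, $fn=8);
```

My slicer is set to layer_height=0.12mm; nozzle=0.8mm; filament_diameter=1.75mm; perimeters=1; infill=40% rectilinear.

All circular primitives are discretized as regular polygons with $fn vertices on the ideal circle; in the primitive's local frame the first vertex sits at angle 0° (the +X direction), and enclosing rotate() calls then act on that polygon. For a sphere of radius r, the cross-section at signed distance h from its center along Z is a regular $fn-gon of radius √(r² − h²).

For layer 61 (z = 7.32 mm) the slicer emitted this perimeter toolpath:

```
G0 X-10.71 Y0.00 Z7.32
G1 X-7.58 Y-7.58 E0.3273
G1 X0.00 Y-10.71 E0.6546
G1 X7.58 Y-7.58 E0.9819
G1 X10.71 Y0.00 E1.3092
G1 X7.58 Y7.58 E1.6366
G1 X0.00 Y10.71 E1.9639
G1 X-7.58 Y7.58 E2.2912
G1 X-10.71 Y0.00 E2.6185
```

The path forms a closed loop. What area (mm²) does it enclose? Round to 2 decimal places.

324.73 mm²

Apply the shoelace formula to the sequence of (X, Y) vertices; enclosed area = 324.73 mm².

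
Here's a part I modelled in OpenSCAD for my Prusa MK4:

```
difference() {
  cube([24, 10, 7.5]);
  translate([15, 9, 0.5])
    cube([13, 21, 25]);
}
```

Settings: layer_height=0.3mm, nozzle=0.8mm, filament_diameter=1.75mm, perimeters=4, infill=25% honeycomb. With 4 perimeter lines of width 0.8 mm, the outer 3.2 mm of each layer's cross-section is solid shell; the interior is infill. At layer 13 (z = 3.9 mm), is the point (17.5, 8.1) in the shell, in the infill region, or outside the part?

shell

At z = 3.9 mm: the cube is present — its section is the full 24×10 rectangle; the 13×21 cube at (15, 9) contributes its full rectangle; Taking the first minus the rest: starting from the 24×10 cube, the 13×21 cube at (15, 9) partially overlaps it — only the 9.00 mm² overlap (of its 273.00 mm²) is removed, clipping the outline — 1 connected region. Overall, the cross-section is a single solid region. The nearest boundary edge runs (15.00, 9.00)→(24.00, 9.00); distance from the point to it = 0.90 mm. The point is inside the cross-section, 0.90 mm from the nearest boundary — within the 3.2 mm shell band (4 × 0.8).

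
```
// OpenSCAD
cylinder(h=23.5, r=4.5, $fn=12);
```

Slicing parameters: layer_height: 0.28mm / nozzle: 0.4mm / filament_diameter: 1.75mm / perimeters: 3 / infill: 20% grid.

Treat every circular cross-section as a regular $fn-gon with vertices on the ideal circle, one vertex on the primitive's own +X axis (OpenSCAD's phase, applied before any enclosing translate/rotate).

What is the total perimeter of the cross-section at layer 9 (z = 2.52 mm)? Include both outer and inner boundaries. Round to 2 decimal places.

At z = 2.52 mm: the r=4.5 cylinder gives a regular 12-gon of circumradius 4.5 (constant along its height) (perimeter = 2·12·4.500·sin(180°/12) = 27.95 mm). Overall, the cross-section is a single solid region. Total boundary length (outer) = 27.95 mm.

27.95 mm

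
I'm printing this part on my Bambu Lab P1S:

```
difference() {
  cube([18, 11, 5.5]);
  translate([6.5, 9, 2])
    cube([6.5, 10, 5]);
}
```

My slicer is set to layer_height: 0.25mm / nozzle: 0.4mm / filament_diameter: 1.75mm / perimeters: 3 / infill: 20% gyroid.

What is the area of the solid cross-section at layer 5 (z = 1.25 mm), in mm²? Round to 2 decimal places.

198.00 mm²

At z = 1.25 mm: the 18×11 cube contributes its full rectangle (area 198.00 mm²); the cube at (6.5, 9) is not intersected at this z (z outside [2, 7]); Subtracting the remaining from the first: none of the subtracted shapes is present at this height, so the 18×11 cube is unchanged — area = 198.00 mm². Overall, the cross-section is a single solid region. Net area = 198.00 mm².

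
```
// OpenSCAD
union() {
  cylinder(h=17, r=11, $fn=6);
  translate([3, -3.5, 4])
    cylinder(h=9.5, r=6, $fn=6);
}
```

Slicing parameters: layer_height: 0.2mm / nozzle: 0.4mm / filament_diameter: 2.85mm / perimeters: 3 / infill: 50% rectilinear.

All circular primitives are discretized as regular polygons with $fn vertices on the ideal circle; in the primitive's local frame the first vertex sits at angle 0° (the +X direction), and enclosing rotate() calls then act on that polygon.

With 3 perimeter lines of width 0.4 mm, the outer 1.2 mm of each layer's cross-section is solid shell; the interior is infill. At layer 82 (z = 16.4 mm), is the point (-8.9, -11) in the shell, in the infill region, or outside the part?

At z = 16.4 mm: the r=11 cylinder contributes a regular 6-gon of circumradius 11; the cylinder at (3, -3.5) is absent (z outside [4, 13.5]); Merging all regions: only the r=11 cylinder is present, so the union is just that shape — 1 connected region. Overall, the cross-section is a single solid region. The nearest boundary edge runs (-11.00, 0.00)→(-5.50, -9.53); distance from the point to it = 3.68 mm. The point is not inside any of the regions above, so it lies outside the cross-section (3.68 mm from the nearest boundary).

outside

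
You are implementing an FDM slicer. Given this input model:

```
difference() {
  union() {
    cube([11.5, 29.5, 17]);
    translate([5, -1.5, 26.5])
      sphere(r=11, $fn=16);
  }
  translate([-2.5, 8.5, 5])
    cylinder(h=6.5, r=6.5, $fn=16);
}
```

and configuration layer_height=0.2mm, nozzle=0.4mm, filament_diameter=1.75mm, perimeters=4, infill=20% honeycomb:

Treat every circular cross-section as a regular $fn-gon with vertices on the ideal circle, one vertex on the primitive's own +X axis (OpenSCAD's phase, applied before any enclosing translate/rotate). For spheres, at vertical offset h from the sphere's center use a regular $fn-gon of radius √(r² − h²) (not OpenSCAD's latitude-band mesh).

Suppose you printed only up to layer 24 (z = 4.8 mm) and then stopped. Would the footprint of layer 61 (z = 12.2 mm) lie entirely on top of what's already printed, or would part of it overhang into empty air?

Compare the two slices. At z = 4.8: the cube is present — its section is the full 11.5×29.5 rectangle (area 339.25 mm²); the sphere at (5, -1.5) does not reach this height (|z−center|=21.700 > r=11); Combining (union): only the 11.5×29.5 cube is present, so the union is just that shape — area = 339.25 mm²; the cylinder at (-2.5, 8.5) is not intersected at this z (z outside [5, 11.5]); Taking the first minus the rest: none of the subtracted shapes is present at this height, so the result so far is unchanged — area = 339.25 mm². At z = 12.2: the 11.5×29.5 cube contributes its full rectangle (area 339.25 mm²); the sphere at (5, -1.5) does not reach this height (|z−center|=14.300 > r=11); Taking the union: only the 11.5×29.5 cube is present, so the union is just that shape — area = 339.25 mm²; the cylinder at (-2.5, 8.5) does not reach this height (z outside [5, 11.5]); Taking the first minus the rest: none of the subtracted shapes is present at this height, so the result so far is unchanged — area = 339.25 mm². Checking containment: the cross-section at z = 12.2 is a subset of the cross-section at z = 4.8.

entirely on top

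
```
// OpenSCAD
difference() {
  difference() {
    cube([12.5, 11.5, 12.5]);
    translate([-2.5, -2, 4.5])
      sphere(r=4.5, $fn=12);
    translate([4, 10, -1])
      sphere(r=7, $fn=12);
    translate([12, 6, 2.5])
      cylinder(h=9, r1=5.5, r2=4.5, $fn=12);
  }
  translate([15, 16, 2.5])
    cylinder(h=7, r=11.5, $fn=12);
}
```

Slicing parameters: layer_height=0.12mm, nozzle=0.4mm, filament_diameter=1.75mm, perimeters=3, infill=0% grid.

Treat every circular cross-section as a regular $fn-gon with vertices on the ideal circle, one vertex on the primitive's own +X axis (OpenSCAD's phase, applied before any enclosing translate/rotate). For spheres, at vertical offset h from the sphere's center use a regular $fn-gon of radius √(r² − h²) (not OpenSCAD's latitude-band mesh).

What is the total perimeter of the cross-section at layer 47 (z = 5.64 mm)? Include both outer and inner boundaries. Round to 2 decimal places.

46.91 mm

At z = 5.64 mm: the cube (footprint 12.5×11.5) is included at this height (perimeter 48.00 mm); the sphere at (-2.5, -2): section is a regular 12-gon, circumradius = √(r²−h²) = √(4.5²−1.14²) = 4.353 (perimeter = 2·12·4.353·sin(180°/12) = 27.04 mm); the r=7 sphere at (4, 10) slices to a regular 12-gon of circumradius 2.216 (√(r²−h²) with h=6.64 from center) (perimeter = 2·12·2.216·sin(180°/12) = 13.76 mm); the cone at (12, 6): at t=0.349 of its height the radius interpolates to r₁+(r₂−r₁)t = 5.151, giving a regular 12-gon of that circumradius (perimeter = 2·12·5.151·sin(180°/12) = 32.00 mm); Subtracting the remaining from the first: starting from the 12.5×11.5 cube, the r=4.5 sphere at (-2.5, -2) partially overlaps it — only the 1.03 mm² overlap (of its 56.85 mm²) is removed, clipping the outline; the r=7 sphere at (4, 10) partially overlaps it — only the 13.30 mm² overlap (of its 14.73 mm²) is removed, clipping the outline; the cone at (12, 6) partially overlaps it — only the 44.89 mm² overlap (of its 79.60 mm²) is removed, clipping the outline — boundary = 61.45 mm; the r=11.5 cylinder at (15, 16) gives a regular 12-gon of circumradius 11.5 (constant along its height) (perimeter = 2·12·11.500·sin(180°/12) = 71.43 mm); Subtracting the remaining from the first: starting from that combined region, the r=11.5 cylinder at (15, 16) partially overlaps it — only the 10.19 mm² overlap (of its 396.75 mm²) is removed, clipping the outline — boundary = 46.91 mm. Overall, the cross-section is a single solid region. Total boundary length (outer) = 46.91 mm.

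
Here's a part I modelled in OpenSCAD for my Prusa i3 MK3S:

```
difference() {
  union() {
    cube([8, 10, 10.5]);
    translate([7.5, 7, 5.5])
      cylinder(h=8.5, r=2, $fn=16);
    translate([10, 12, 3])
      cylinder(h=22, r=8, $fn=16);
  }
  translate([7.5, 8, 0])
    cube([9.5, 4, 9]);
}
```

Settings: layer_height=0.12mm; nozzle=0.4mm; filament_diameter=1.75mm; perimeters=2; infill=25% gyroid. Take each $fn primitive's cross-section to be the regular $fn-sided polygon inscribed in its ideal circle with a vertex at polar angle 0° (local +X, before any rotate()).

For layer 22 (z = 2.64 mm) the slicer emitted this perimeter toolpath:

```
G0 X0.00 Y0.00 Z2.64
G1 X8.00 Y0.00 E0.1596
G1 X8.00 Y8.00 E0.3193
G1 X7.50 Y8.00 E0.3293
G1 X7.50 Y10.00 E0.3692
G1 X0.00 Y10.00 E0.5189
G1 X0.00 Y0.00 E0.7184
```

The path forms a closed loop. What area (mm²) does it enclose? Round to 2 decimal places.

79.00 mm²

Apply the shoelace formula to the sequence of (X, Y) vertices; enclosed area = 79.00 mm².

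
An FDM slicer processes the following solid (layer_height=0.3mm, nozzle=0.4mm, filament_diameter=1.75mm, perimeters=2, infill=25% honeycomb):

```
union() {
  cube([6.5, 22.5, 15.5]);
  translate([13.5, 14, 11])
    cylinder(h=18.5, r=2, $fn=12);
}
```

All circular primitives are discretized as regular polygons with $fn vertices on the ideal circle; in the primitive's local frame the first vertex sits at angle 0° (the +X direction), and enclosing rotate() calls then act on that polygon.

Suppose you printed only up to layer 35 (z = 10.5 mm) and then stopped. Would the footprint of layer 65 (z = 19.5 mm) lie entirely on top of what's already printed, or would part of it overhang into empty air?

part overhangs

Compare the two slices. At z = 10.5: the cube is present — its section is the full 6.5×22.5 rectangle (area 146.25 mm²); the cylinder at (13.5, 14) is not intersected at this z (z outside [11, 29.5]); Merging all regions: only the 6.5×22.5 cube is present, so the union is just that shape — area = 146.25 mm². At z = 19.5: the cube is absent (z outside [0, 15.5]); the r=2 cylinder at (13.5, 14) contributes a regular 12-gon of circumradius 2 (area = (12/2)·2.000²·sin(360°/12) = 12.00 mm²); Combining (union): only the r=2 cylinder at (13.5, 14) is present, so the union is just that shape — area = 12.00 mm². Checking containment: at z = 19.5 the cross-section extends beyond the z = 10.5 cross-section by about 12.00 mm².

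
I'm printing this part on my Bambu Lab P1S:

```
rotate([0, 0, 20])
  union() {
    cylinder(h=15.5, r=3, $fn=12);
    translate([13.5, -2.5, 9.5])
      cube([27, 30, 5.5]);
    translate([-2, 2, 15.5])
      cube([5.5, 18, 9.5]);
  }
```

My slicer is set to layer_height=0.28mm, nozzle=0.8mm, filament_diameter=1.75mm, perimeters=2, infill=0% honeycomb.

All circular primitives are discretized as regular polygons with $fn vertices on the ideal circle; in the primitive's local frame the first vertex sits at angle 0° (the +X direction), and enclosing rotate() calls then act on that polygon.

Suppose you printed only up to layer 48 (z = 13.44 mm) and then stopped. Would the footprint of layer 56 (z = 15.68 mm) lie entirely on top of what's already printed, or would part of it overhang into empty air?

part overhangs

Compare the two slices. At z = 13.44: the r=3 cylinder contributes a regular 12-gon of circumradius 3 (area = (12/2)·3.000²·sin(360°/12) = 27.00 mm²); the 27×30 cube at (13.5, -2.5) contributes its full rectangle (area 810.00 mm²); the cube at (-2, 2) is absent (z outside [15.5, 25]); Merging all regions: the 2 present regions are separate (no shared area or edge), so areas and boundary lengths simply add and each stays a separate island — area = 837.00 mm²; (whole slice rotated 20° about Z — lengths, areas and connectivity unchanged). At z = 15.68: the cylinder does not reach this height (z outside [0, 15.5]); the cube at (13.5, -2.5) does not reach this height (z outside [9.5, 15]); the cube at (-2, 2) is present — its section is the full 5.5×18 rectangle (area 99.00 mm²); Combining (union): only the 5.5×18 cube at (-2, 2) is present, so the union is just that shape — area = 99.00 mm²; (rotated 20° about Z; rotation is an isometry so areas/perimeters/island counts are preserved). Checking containment: at z = 15.68 the cross-section extends beyond the z = 13.44 cross-section by about 96.25 mm².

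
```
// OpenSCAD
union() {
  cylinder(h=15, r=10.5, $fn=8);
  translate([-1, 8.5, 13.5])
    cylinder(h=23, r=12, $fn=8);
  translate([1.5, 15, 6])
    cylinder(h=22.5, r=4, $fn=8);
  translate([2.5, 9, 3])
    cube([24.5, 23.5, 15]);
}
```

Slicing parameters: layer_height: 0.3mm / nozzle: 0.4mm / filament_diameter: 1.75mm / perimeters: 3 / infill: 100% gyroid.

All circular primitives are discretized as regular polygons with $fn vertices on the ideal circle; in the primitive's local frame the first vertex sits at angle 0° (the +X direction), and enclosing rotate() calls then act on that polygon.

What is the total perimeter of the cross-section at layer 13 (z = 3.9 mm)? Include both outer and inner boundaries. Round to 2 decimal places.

157.49 mm

At z = 3.9 mm: the r=10.5 cylinder contributes a regular 8-gon of circumradius 10.5 (perimeter = 2·8·10.500·sin(180°/8) = 64.29 mm); the cylinder at (-1, 8.5) is absent (z outside [13.5, 36.5]); the cylinder at (1.5, 15) is absent (z outside [6, 28.5]); the cube at (2.5, 9) (footprint 24.5×23.5) is included at this height (perimeter 96.00 mm); Merging all regions: the regions partially overlap (shared area 0.26 mm²), so the edge portions inside another operand are dropped and the merged outline is re-measured after clipping — boundary = 157.49 mm. Overall, the cross-section is a single solid region. Total boundary length (outer) = 157.49 mm.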